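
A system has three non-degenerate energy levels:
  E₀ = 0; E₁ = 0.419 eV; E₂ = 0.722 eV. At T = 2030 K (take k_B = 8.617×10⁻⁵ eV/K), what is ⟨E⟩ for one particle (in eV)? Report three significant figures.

k_BT = 8.617×10⁻⁵ × 2030 K = 0.17493 eV.
Eᵢ/kT = 0, 2.3952, 4.1274.
Z = Σ e^(−Eᵢ/kT) = e^(−0) + e^(−2.3952) + e^(−4.1274) = 1.0000 + 0.091154 + 0.016125 = 1.1073.
⟨E⟩ = Σ Eᵢ e^(−Eᵢ/kT) / Z = (0·1.0000 + 0.419·0.091154 + 0.722·0.016125) / 1.1073 = 0.0450 eV.

0.0450 eV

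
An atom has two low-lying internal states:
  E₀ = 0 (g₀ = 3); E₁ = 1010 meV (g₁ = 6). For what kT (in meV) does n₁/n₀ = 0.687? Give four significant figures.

n₁/n₀ = (g₁/g₀) exp[−(E₁−E₀)/kT] = 0.687.
⇒ (E₁−E₀)/kT = ln((6/3)/0.687) = ln(2.91121) = 1.06857.
kT = 1010 meV / 1.06857 = 945.2 meV.

945.2 meV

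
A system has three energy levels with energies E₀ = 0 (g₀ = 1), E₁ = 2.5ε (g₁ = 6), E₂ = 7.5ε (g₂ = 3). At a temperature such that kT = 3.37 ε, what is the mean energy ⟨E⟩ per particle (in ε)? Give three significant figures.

2.29 ε

Eᵢ/kT = 0, 0.74184, 2.2255.
Z = Σ gᵢe^(−Eᵢ/kT) = 1·e^(−0) + 6·e^(−0.74184) + 3·e^(−2.2255) = 1.0000 + 2.8574 + 0.32404 = 4.1814.
⟨E⟩ = Σ Eᵢ gᵢe^(−Eᵢ/kT) / Z = (0·1.0000 + 2.5·2.8574 + 7.5·0.32404) / 4.1814 = 2.29 ε.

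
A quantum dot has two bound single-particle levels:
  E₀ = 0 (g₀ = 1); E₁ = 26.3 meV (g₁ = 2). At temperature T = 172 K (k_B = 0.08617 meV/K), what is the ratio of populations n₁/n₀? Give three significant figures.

0.339

k_BT = 0.08617 × 172 K = 14.821 meV.
n₁/n₀ = (g₁/g₀) exp[−(E₁−E₀)/kT] = (2/1) × exp(−(26.3 meV)/(14.821 meV)) = (2/1) × exp(-1.7745) = 0.339.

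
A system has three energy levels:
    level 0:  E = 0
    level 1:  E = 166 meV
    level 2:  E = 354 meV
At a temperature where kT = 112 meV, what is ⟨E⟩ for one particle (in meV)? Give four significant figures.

41.52 meV

Eᵢ/kT = 0, 1.48214, 3.16071.
Z = Σ e^(−Eᵢ/kT) = e^(−0) + e^(−1.48214) + e^(−3.16071) = 1.00000 + 0.227151 + 0.0423956 = 1.26955.
⟨E⟩ = Σ Eᵢ e^(−Eᵢ/kT) / Z = (0·1.00000 + 166·0.227151 + 354·0.0423956) / 1.26955 = 41.52 meV.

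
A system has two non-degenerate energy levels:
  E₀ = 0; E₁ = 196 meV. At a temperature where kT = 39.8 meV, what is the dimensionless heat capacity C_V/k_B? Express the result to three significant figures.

Eᵢ/kT = 0, 4.9246.
Z = Σ e^(−Eᵢ/kT) = e^(−0) + e^(−4.9246) = 1.0000 + 0.0072656 = 1.0073.
⟨E⟩ = 1.4137 meV, ⟨E²⟩ = 277.09 meV².
C_V/k_B = (⟨E²⟩ − ⟨E⟩²)/(kT)² = (277.09 − 1.9985)/1584.0 = 0.174.

0.174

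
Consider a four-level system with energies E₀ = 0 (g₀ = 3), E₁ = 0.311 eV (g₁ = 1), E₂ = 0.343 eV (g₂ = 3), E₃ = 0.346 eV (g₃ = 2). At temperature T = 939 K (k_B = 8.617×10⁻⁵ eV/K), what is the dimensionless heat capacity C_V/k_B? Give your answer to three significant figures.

k_BT = 8.617×10⁻⁵ × 939 K = 0.080914 eV.
Eᵢ/kT = 0, 3.8436, 4.2391, 4.2761.
Z = Σ gᵢe^(−Eᵢ/kT) = 3·e^(−0) + 1·e^(−3.8436) + 3·e^(−4.2391) + 2·e^(−4.2761) = 3.0000 + 0.021416 + 0.043262 + 0.027794 = 3.0925.
⟨E⟩ = 0.010062 eV, ⟨E²⟩ = 0.0033916 eV².
C_V/k_B = (⟨E²⟩ − ⟨E⟩²)/(kT)² = (0.0033916 − 0.00010124)/0.0065471 = 0.503.

0.503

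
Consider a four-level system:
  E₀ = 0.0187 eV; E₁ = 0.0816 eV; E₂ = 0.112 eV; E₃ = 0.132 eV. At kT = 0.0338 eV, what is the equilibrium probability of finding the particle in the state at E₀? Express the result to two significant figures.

Eᵢ/kT = 0.5533, 2.414, 3.314, 3.905.
Z = Σ e^(−Eᵢ/kT) = e^(−0.5533) + e^(−2.414) + e^(−3.314) + e^(−3.905) = 0.5750 + 0.08946 + 0.03637 + 0.02014 = 0.7210.
P₀ = e^(−E₀/kT) / Z = 0.5750/0.7210 = 0.80.

0.80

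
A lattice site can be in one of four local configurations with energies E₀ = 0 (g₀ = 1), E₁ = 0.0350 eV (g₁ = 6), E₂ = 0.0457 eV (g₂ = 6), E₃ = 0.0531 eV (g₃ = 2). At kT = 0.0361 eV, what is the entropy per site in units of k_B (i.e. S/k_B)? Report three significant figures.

2.62

Eᵢ/kT = 0, 0.96953, 1.2659, 1.4709.
Z = Σ gᵢe^(−Eᵢ/kT) = 1·e^(−0) + 6·e^(−0.96953) + 6·e^(−1.2659) + 2·e^(−1.4709) = 1.0000 + 2.2756 + 1.6919 + 0.45944 = 5.4269.
⟨E⟩ = Σ EᵢPᵢ = 0.033419 eV.
S/k_B = ln Z + ⟨E⟩/kT = ln(5.4269) + 0.033419/0.0361 = 1.6914 + 0.92573 = 2.62.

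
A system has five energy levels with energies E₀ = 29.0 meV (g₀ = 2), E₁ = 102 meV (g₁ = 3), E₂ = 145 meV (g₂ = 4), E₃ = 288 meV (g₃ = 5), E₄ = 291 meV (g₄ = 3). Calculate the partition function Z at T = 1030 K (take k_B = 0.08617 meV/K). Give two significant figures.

Z = 3.5

k_BT = 0.08617 × 1030 K = 88.76 meV.
Eᵢ/kT = 0.3267, 1.149, 1.634, 3.245, 3.279.
Z = Σ gᵢe^(−Eᵢ/kT) = 2·e^(−0.3267) + 3·e^(−1.149) + 4·e^(−1.634) + 5·e^(−3.245) + 3·e^(−3.279) = 1.443 + 0.9509 + 0.7806 + 0.1948 + 0.1130 = 3.482.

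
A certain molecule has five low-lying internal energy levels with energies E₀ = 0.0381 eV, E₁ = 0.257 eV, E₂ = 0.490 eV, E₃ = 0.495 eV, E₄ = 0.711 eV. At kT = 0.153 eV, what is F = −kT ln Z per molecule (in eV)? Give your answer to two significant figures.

Eᵢ/kT = 0.2490, 1.680, 3.203, 3.235, 4.647.
Z = Σ e^(−Eᵢ/kT) = e^(−0.2490) + e^(−1.680) + e^(−3.203) + e^(−3.235) + e^(−4.647) = 0.7796 + 0.1864 + 0.04064 + 0.03936 + 0.009590 = 1.056.
F = −kT ln Z = −0.153 × ln(1.056) = −0.153 × 0.05449 = -0.0083 eV.

-0.0083 eV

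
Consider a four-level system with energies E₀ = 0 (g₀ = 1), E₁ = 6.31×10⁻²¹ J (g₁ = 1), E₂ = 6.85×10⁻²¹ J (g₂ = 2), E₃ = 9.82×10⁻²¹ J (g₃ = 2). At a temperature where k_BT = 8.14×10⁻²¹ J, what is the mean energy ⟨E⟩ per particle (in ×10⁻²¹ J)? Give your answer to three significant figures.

5.03 ×10⁻²¹ J

Eᵢ/kT = 0, 0.77518, 0.84152, 1.2064.
Z = Σ gᵢe^(−Eᵢ/kT) = 1·e^(−0) + 1·e^(−0.77518) + 2·e^(−0.84152) + 2·e^(−1.2064) = 1.0000 + 0.46062 + 0.86211 + 0.59855 = 2.9213.
⟨E⟩ = Σ Eᵢ gᵢe^(−Eᵢ/kT) / Z = (0·1.0000 + 6.31·0.46062 + 6.85·0.86211 + 9.82·0.59855) / 2.9213 = 5.03 ×10⁻²¹ J.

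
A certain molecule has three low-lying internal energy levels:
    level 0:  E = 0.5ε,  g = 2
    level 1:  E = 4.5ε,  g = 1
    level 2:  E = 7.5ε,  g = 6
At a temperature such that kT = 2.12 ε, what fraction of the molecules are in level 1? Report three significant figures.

0.0639

Eᵢ/kT = 0.23585, 2.1226, 3.5377.
Z = Σ gᵢe^(−Eᵢ/kT) = 2·e^(−0.23585) + 1·e^(−2.1226) + 6·e^(−3.5377) = 1.5798 + 0.11972 + 0.17448 = 1.8740.
P₁ = g₁ e^(−E₁/kT) / Z = 0.11972/1.8740 = 0.0639.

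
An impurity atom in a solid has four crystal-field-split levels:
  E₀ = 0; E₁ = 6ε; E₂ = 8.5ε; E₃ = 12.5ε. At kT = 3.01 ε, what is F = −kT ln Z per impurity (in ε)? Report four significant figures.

-0.5771 ε

Eᵢ/kT = 0, 1.99336, 2.82392, 4.15282.
Z = Σ e^(−Eᵢ/kT) = e^(−0) + e^(−1.99336) + e^(−2.82392) + e^(−4.15282) = 1.00000 + 0.136237 + 0.0593727 + 0.0157200 = 1.21133.
F = −kT ln Z = −3.01 × ln(1.21133) = −3.01 × 0.191719 = -0.5771 ε.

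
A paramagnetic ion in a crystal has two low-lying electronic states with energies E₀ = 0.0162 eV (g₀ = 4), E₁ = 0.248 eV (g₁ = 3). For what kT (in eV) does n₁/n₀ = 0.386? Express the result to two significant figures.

n₁/n₀ = (g₁/g₀) exp[−(E₁−E₀)/kT] = 0.386.
⇒ (E₁−E₀)/kT = ln((3/4)/0.386) = ln(1.943) = 0.6642.
kT = 0.2318 eV / 0.6642 = 0.35 eV.

0.35 eV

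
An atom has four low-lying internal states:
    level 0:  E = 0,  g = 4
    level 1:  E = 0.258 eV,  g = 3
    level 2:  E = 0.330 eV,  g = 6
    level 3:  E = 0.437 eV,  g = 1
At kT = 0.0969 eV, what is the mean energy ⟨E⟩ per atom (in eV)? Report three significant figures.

Eᵢ/kT = 0, 2.6625, 3.4056, 4.5098.
Z = Σ gᵢe^(−Eᵢ/kT) = 4·e^(−0) + 3·e^(−2.6625) + 6·e^(−3.4056) + 1·e^(−4.5098) = 4.0000 + 0.20932 + 0.19912 + 0.011001 = 4.4194.
⟨E⟩ = Σ Eᵢ gᵢe^(−Eᵢ/kT) / Z = (0·4.0000 + 0.258·0.20932 + 0.330·0.19912 + 0.437·0.011001) / 4.4194 = 0.0282 eV.

0.0282 eV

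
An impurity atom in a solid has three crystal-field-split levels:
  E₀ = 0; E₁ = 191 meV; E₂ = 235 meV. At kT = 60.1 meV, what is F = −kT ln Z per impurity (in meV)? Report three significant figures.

Eᵢ/kT = 0, 3.1780, 3.9101.
Z = Σ e^(−Eᵢ/kT) = e^(−0) + e^(−3.1780) + e^(−3.9101) = 1.0000 + 0.041669 + 0.020038 = 1.0617.
F = −kT ln Z = −60.1 × ln(1.0617) = −60.1 × 0.059871 = -3.60 meV.

-3.60 meV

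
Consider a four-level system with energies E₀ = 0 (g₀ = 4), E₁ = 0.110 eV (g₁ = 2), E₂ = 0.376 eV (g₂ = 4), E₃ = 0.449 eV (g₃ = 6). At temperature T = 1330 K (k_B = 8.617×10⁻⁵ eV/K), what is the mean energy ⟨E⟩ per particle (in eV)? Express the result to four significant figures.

k_BT = 8.617×10⁻⁵ × 1330 K = 0.114606 eV.
Eᵢ/kT = 0, 0.959810, 3.28081, 3.91777.
Z = Σ gᵢe^(−Eᵢ/kT) = 4·e^(−0) + 2·e^(−0.959810) + 4·e^(−3.28081) + 6·e^(−3.91777) = 4.00000 + 0.765931 + 0.150391 + 0.119312 = 5.03563.
⟨E⟩ = Σ Eᵢ gᵢe^(−Eᵢ/kT) / Z = (0·4.00000 + 0.110·0.765931 + 0.376·0.150391 + 0.449·0.119312) / 5.03563 = 0.03860 eV.

0.03860 eV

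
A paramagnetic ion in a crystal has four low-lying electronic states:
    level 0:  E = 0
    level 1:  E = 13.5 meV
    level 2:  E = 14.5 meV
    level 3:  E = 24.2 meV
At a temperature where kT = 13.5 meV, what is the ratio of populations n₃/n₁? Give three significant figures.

0.453

n₃/n₁ = exp[−(E₃−E₁)/kT] = exp(−(10.7 meV)/(13.5 meV)) = exp(-0.79259) = 0.453.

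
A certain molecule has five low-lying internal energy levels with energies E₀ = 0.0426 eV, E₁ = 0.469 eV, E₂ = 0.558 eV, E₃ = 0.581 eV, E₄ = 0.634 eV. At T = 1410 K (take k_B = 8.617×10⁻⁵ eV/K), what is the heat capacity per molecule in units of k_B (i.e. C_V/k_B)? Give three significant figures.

0.922

k_BT = 8.617×10⁻⁵ × 1410 K = 0.12150 eV.
Eᵢ/kT = 0.35062, 3.8601, 4.5926, 4.7819, 5.2181.
Z = Σ e^(−Eᵢ/kT) = e^(−0.35062) + e^(−3.8601) + e^(−4.5926) + e^(−4.7819) + e^(−5.2181) = 0.70425 + 0.021066 + 0.010126 + 0.0083801 + 0.0054176 = 0.74924.
⟨E⟩ = 0.071853 eV, ⟨E²⟩ = 0.018780 eV².
C_V/k_B = (⟨E²⟩ − ⟨E⟩²)/(kT)² = (0.018780 − 0.0051629)/0.014762 = 0.922.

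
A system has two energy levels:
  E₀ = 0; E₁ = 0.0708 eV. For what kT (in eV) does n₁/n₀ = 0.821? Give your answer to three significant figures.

0.359 eV

n₁/n₀ = exp[−(E₁−E₀)/kT] = 0.821.
⇒ (E₁−E₀)/kT = ln(1/0.821) = ln(1.2180) = 0.19721.
kT = 0.0708 eV / 0.19721 = 0.359 eV.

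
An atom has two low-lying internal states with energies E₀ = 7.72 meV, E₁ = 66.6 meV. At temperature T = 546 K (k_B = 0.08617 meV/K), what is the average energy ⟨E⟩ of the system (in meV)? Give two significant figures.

21 meV

k_BT = 0.08617 × 546 K = 47.05 meV.
Eᵢ/kT = 0.1641, 1.416.
Z = Σ e^(−Eᵢ/kT) = e^(−0.1641) + e^(−1.416) = 0.8487 + 0.2427 = 1.091.
⟨E⟩ = Σ Eᵢ e^(−Eᵢ/kT) / Z = (7.72·0.8487 + 66.6·0.2427) / 1.091 = 21 meV.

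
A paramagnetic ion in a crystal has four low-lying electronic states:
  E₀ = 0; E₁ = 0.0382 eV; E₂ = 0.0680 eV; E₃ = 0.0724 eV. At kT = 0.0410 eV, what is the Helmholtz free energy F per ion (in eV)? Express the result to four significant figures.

Eᵢ/kT = 0, 0.931707, 1.65854, 1.76585.
Z = Σ e^(−Eᵢ/kT) = e^(−0) + e^(−0.931707) + e^(−1.65854) + e^(−1.76585) = 1.00000 + 0.393881 + 0.190417 + 0.171041 = 1.75534.
F = −kT ln Z = −0.0410 × ln(1.75534) = −0.0410 × 0.562663 = -0.02307 eV.

-0.02307 eV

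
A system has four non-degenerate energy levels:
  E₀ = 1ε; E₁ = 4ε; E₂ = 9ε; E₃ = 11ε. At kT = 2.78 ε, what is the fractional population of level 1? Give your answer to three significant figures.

Eᵢ/kT = 0.35971, 1.4388, 3.2374, 3.9568.
Z = Σ e^(−Eᵢ/kT) = e^(−0.35971) + e^(−1.4388) + e^(−3.2374) + e^(−3.9568) = 0.69788 + 0.23721 + 0.039266 + 0.019124 = 0.99348.
P₁ = e^(−E₁/kT) / Z = 0.23721/0.99348 = 0.239.

0.239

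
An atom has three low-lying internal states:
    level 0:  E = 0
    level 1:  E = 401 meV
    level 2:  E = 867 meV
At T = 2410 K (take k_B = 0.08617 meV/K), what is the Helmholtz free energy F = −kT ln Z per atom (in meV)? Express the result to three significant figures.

k_BT = 0.08617 × 2410 K = 207.67 meV.
Eᵢ/kT = 0, 1.9309, 4.1749.
Z = Σ e^(−Eᵢ/kT) = e^(−0) + e^(−1.9309) + e^(−4.1749) = 1.0000 + 0.14502 + 0.015377 = 1.1604.
F = −kT ln Z = −207.67 × ln(1.1604) = −207.67 × 0.14876 = -30.9 meV.

-30.9 meV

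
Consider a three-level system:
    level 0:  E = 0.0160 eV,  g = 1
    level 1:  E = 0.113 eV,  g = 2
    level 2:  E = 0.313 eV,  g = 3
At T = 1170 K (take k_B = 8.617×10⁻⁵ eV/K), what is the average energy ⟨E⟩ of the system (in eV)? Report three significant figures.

0.0789 eV

k_BT = 8.617×10⁻⁵ × 1170 K = 0.10082 eV.
Eᵢ/kT = 0.15870, 1.1208, 3.1045.
Z = Σ gᵢe^(−Eᵢ/kT) = 1·e^(−0.15870) + 2·e^(−1.1208) + 3·e^(−3.1045) = 0.85325 + 0.65204 + 0.13454 = 1.6398.
⟨E⟩ = Σ Eᵢ gᵢe^(−Eᵢ/kT) / Z = (0.0160·0.85325 + 0.113·0.65204 + 0.313·0.13454) / 1.6398 = 0.0789 eV.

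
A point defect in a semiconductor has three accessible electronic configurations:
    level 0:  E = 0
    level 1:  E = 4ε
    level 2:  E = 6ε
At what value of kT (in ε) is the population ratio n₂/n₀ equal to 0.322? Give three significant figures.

n₂/n₀ = exp[−(E₂−E₀)/kT] = 0.322.
⇒ (E₂−E₀)/kT = ln(1/0.322) = ln(3.1056) = 1.1332.
kT = 6ε / 1.1332 = 5.29 ε.

5.29 ε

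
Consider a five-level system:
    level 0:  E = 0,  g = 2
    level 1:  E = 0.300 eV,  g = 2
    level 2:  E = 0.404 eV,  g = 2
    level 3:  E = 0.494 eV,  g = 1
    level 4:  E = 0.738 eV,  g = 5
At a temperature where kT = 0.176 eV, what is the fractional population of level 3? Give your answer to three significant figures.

0.0224

Eᵢ/kT = 0, 1.7045, 2.2955, 2.8068, 4.1932.
Z = Σ gᵢe^(−Eᵢ/kT) = 2·e^(−0) + 2·e^(−1.7045) + 2·e^(−2.2955) + 1·e^(−2.8068) + 5·e^(−4.1932) = 2.0000 + 0.36373 + 0.20142 + 0.060398 + 0.075489 = 2.7010.
P₃ = g₃ e^(−E₃/kT) / Z = 0.060398/2.7010 = 0.0224.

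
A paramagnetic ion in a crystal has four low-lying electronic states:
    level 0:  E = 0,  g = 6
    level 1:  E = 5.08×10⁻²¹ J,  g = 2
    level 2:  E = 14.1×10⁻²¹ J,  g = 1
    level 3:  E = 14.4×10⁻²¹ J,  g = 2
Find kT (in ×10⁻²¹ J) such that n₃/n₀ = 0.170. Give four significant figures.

21.39 ×10⁻²¹ J

n₃/n₀ = (g₃/g₀) exp[−(E₃−E₀)/kT] = 0.170.
⇒ (E₃−E₀)/kT = ln((2/6)/0.170) = ln(1.96078) = 0.673342.
kT = 14.4 ×10⁻²¹ J / 0.673342 = 21.39 ×10⁻²¹ J.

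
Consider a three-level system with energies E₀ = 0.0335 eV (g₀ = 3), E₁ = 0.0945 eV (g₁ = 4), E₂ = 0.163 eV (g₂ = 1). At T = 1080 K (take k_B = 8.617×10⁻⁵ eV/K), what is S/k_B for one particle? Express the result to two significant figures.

2.0

k_BT = 8.617×10⁻⁵ × 1080 K = 0.09306 eV.
Eᵢ/kT = 0.3600, 1.015, 1.752.
Z = Σ gᵢe^(−Eᵢ/kT) = 3·e^(−0.3600) + 4·e^(−1.015) + 1·e^(−1.752) = 2.093 + 1.450 + 0.1734 = 3.716.
⟨E⟩ = Σ EᵢPᵢ = 0.06335 eV.
S/k_B = ln Z + ⟨E⟩/kT = ln(3.716) + 0.06335/0.09306 = 1.313 + 0.6807 = 2.0.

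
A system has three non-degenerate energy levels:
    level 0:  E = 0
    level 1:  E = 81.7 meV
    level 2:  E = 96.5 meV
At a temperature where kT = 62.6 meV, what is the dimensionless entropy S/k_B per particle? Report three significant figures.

0.856

Eᵢ/kT = 0, 1.3051, 1.5415.
Z = Σ e^(−Eᵢ/kT) = e^(−0) + e^(−1.3051) + e^(−1.5415) = 1.0000 + 0.27115 + 0.21406 = 1.4852.
⟨E⟩ = Σ EᵢPᵢ = 28.824 meV.
S/k_B = ln Z + ⟨E⟩/kT = ln(1.4852) + 28.824/62.6 = 0.39555 + 0.46045 = 0.856.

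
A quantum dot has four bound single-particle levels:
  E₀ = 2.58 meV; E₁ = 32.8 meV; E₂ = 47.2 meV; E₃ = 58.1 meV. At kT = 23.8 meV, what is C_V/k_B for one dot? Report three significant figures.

0.669

Eᵢ/kT = 0.10840, 1.3782, 1.9832, 2.4412.
Z = Σ e^(−Eᵢ/kT) = e^(−0.10840) + e^(−1.3782) + e^(−1.9832) + e^(−2.4412) = 0.89727 + 0.25203 + 0.13763 + 0.087056 = 1.3740.
⟨E⟩ = 16.110 meV, ⟨E²⟩ = 638.72 meV².
C_V/k_B = (⟨E²⟩ − ⟨E⟩²)/(kT)² = (638.72 − 259.53)/566.44 = 0.669.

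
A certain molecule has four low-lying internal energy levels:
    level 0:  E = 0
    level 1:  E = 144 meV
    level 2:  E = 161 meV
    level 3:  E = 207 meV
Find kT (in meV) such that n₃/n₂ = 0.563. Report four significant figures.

80.07 meV

n₃/n₂ = exp[−(E₃−E₂)/kT] = 0.563.
⇒ (E₃−E₂)/kT = ln(1/0.563) = ln(1.77620) = 0.574476.
kT = 46 meV / 0.574476 = 80.07 meV.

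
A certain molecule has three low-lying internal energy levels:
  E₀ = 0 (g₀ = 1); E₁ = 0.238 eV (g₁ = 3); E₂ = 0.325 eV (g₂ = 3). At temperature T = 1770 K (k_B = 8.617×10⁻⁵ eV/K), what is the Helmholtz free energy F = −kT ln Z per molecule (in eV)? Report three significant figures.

k_BT = 8.617×10⁻⁵ × 1770 K = 0.15252 eV.
Eᵢ/kT = 0, 1.5605, 2.1309.
Z = Σ gᵢe^(−Eᵢ/kT) = 1·e^(−0) + 3·e^(−1.5605) + 3·e^(−2.1309) = 1.0000 + 0.63009 + 0.35619 = 1.9863.
F = −kT ln Z = −0.15252 × ln(1.9863) = −0.15252 × 0.68627 = -0.105 eV.

-0.105 eV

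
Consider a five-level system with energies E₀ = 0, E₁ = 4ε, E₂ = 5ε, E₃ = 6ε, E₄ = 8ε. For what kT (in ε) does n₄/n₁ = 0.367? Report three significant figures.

3.99 ε

n₄/n₁ = exp[−(E₄−E₁)/kT] = 0.367.
⇒ (E₄−E₁)/kT = ln(1/0.367) = ln(2.7248) = 1.0024.
kT = 4ε / 1.0024 = 3.99 ε.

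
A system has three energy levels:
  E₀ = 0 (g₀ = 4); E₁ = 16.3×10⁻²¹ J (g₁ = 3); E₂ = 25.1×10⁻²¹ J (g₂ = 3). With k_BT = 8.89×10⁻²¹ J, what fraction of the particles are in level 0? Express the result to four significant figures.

0.8588

Eᵢ/kT = 0, 1.83352, 2.82340.
Z = Σ gᵢe^(−Eᵢ/kT) = 4·e^(−0) + 3·e^(−1.83352) + 3·e^(−2.82340) = 4.00000 + 0.479550 + 0.178211 = 4.65776.
P₀ = g₀ e^(−E₀/kT) / Z = 4.00000/4.65776 = 0.8588.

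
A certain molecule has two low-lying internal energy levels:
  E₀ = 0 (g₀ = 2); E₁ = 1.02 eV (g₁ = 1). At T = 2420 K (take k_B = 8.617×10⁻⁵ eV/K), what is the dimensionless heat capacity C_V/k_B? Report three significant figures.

0.0892

k_BT = 8.617×10⁻⁵ × 2420 K = 0.20853 eV.
Eᵢ/kT = 0, 4.8914.
Z = Σ gᵢe^(−Eᵢ/kT) = 2·e^(−0) + 1·e^(−4.8914) = 2.0000 + 0.0075109 = 2.0075.
⟨E⟩ = 0.0038162 eV, ⟨E²⟩ = 0.0038926 eV².
C_V/k_B = (⟨E²⟩ − ⟨E⟩²)/(kT)² = (0.0038926 − 0.000014563)/0.043485 = 0.0892.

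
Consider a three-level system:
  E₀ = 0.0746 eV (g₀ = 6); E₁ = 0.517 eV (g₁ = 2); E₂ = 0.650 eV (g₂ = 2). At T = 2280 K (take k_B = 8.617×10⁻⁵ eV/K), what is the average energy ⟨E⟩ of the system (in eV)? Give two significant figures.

0.099 eV

k_BT = 8.617×10⁻⁵ × 2280 K = 0.1965 eV.
Eᵢ/kT = 0.3796, 2.631, 3.308.
Z = Σ gᵢe^(−Eᵢ/kT) = 6·e^(−0.3796) + 2·e^(−2.631) + 2·e^(−3.308) = 4.105 + 0.1440 + 0.07318 = 4.322.
⟨E⟩ = Σ Eᵢ gᵢe^(−Eᵢ/kT) / Z = (0.0746·4.105 + 0.517·0.1440 + 0.650·0.07318) / 4.322 = 0.099 eV.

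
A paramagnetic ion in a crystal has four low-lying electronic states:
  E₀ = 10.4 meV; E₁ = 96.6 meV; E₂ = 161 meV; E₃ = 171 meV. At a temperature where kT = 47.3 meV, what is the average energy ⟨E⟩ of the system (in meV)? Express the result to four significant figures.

31.07 meV

Eᵢ/kT = 0.219873, 2.04228, 3.40381, 3.61522.
Z = Σ e^(−Eᵢ/kT) = e^(−0.219873) + e^(−2.04228) + e^(−3.40381) + e^(−3.61522) = 0.802621 + 0.129733 + 0.0332464 + 0.0269110 = 0.992511.
⟨E⟩ = Σ Eᵢ e^(−Eᵢ/kT) / Z = (10.4·0.802621 + 96.6·0.129733 + 161·0.0332464 + 171·0.0269110) / 0.992511 = 31.07 meV.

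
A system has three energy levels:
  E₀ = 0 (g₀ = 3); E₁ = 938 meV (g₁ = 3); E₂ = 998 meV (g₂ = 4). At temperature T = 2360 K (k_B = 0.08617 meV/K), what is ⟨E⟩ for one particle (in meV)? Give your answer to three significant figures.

k_BT = 0.08617 × 2360 K = 203.36 meV.
Eᵢ/kT = 0, 4.6125, 4.9076.
Z = Σ gᵢe^(−Eᵢ/kT) = 3·e^(−0) + 3·e^(−4.6125) + 4·e^(−4.9076) = 3.0000 + 0.029781 + 0.029561 = 3.0593.
⟨E⟩ = Σ Eᵢ gᵢe^(−Eᵢ/kT) / Z = (0·3.0000 + 938·0.029781 + 998·0.029561) / 3.0593 = 18.8 meV.

18.8 meV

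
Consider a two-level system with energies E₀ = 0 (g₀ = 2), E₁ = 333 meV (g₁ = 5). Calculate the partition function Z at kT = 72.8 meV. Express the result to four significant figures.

Z = 2.052

Eᵢ/kT = 0, 4.57418.
Z = Σ gᵢe^(−Eᵢ/kT) = 2·e^(−0) + 5·e^(−4.57418) = 2.00000 + 0.0515738 = 2.05157.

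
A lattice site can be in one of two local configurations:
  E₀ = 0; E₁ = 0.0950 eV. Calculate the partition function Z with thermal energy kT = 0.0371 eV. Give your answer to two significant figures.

Eᵢ/kT = 0, 2.561.
Z = Σ e^(−Eᵢ/kT) = e^(−0) + e^(−2.561) = 1.000 + 0.07723 = 1.077.

Z = 1.1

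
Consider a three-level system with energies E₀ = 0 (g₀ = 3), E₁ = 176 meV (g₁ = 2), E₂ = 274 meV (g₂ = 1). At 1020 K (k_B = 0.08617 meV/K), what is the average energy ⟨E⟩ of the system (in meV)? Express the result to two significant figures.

k_BT = 0.08617 × 1020 K = 87.89 meV.
Eᵢ/kT = 0, 2.003, 3.118.
Z = Σ gᵢe^(−Eᵢ/kT) = 3·e^(−0) + 2·e^(−2.003) + 1·e^(−3.118) = 3.000 + 0.2699 + 0.04425 = 3.314.
⟨E⟩ = Σ Eᵢ gᵢe^(−Eᵢ/kT) / Z = (0·3.000 + 176·0.2699 + 274·0.04425) / 3.314 = 18 meV.

18 meV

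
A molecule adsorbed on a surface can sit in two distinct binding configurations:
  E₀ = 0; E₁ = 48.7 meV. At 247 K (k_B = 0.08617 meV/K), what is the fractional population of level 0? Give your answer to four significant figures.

0.9079

k_BT = 0.08617 × 247 K = 21.2840 meV.
Eᵢ/kT = 0, 2.28810.
Z = Σ e^(−Eᵢ/kT) = e^(−0) + e^(−2.28810) = 1.00000 + 0.101459 = 1.10146.
P₀ = e^(−E₀/kT) / Z = 1.00000/1.10146 = 0.9079.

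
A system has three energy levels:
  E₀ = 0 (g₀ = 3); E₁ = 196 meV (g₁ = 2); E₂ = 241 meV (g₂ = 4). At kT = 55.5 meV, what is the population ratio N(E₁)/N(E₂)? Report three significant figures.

n₁/n₂ = (g₁/g₂) exp[−(E₁−E₂)/kT] = (2/4) × exp(−(-45 meV)/(55.5 meV)) = (2/4) × exp(0.81081) = 1.12.

1.12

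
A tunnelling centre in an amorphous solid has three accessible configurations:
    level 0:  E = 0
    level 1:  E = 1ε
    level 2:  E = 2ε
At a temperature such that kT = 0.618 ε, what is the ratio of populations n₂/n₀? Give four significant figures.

n₂/n₀ = exp[−(E₂−E₀)/kT] = exp(−(2ε)/(0.618ε)) = exp(-3.23625) = 0.03931.

0.03931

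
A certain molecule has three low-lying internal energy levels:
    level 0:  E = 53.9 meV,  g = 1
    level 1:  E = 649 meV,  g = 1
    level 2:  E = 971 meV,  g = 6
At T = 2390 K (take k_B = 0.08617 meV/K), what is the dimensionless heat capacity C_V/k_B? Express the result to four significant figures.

1.468

k_BT = 0.08617 × 2390 K = 205.946 meV.
Eᵢ/kT = 0.261719, 3.15131, 4.71483.
Z = Σ gᵢe^(−Eᵢ/kT) = 1·e^(−0.261719) + 1·e^(−3.15131) + 6·e^(−4.71483) = 0.769727 + 0.0427960 + 0.0537683 = 0.866291.
⟨E⟩ = 140.221 meV, ⟨E²⟩ = 81908.8 meV².
C_V/k_B = (⟨E²⟩ − ⟨E⟩²)/(kT)² = (81908.8 − 19661.9)/42413.8 = 1.468.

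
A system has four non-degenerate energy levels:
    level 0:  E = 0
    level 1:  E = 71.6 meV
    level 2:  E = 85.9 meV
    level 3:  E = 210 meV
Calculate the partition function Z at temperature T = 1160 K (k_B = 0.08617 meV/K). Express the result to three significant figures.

Z = 2.03

k_BT = 0.08617 × 1160 K = 99.957 meV.
Eᵢ/kT = 0, 0.71631, 0.85937, 2.1009.
Z = Σ e^(−Eᵢ/kT) = e^(−0) + e^(−0.71631) + e^(−0.85937) + e^(−2.1009) = 1.0000 + 0.48855 + 0.42343 + 0.12235 = 2.0343.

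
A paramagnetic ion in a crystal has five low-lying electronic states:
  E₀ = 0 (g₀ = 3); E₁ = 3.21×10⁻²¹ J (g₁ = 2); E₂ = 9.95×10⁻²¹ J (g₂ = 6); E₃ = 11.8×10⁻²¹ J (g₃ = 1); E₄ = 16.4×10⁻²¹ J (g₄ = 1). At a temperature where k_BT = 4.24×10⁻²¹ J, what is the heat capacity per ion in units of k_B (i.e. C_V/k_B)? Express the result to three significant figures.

0.725

Eᵢ/kT = 0, 0.75708, 2.3467, 2.7830, 3.8679.
Z = Σ gᵢe^(−Eᵢ/kT) = 3·e^(−0) + 2·e^(−0.75708) + 6·e^(−2.3467) + 1·e^(−2.7830) + 1·e^(−3.8679) = 3.0000 + 0.93807 + 0.57411 + 0.061853 + 0.020902 = 4.5949.
⟨E⟩ = 2.1320, ⟨E²⟩ = 17.571.
C_V/k_B = (⟨E²⟩ − ⟨E⟩²)/(kT)² = (17.571 − 4.5454)/17.978 = 0.725.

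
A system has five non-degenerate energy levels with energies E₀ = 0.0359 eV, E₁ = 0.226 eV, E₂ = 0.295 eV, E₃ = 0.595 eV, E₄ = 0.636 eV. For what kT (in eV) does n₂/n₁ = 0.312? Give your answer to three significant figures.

0.0592 eV

n₂/n₁ = exp[−(E₂−E₁)/kT] = 0.312.
⇒ (E₂−E₁)/kT = ln(1/0.312) = ln(3.2051) = 1.1647.
kT = 0.069 eV / 1.1647 = 0.0592 eV.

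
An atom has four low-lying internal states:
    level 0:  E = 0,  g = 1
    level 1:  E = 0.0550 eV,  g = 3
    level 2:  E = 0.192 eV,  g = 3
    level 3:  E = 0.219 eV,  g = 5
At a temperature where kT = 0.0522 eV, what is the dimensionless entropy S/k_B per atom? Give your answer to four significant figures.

1.560

Eᵢ/kT = 0, 1.05364, 3.67816, 4.19540.
Z = Σ gᵢe^(−Eᵢ/kT) = 1·e^(−0) + 3·e^(−1.05364) + 3·e^(−3.67816) + 5·e^(−4.19540) = 1.00000 + 1.04600 + 0.0758083 + 0.0753236 = 2.19713.
⟨E⟩ = Σ EᵢPᵢ = 0.0403167 eV.
S/k_B = ln Z + ⟨E⟩/kT = ln(2.19713) + 0.0403167/0.0522 = 0.787152 + 0.772351 = 1.560.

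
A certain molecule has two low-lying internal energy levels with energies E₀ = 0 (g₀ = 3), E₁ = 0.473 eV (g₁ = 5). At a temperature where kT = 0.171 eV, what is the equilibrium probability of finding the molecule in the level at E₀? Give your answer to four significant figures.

Eᵢ/kT = 0, 2.76608.
Z = Σ gᵢe^(−Eᵢ/kT) = 3·e^(−0) + 5·e^(−2.76608) = 3.00000 + 0.314541 = 3.31454.
P₀ = g₀ e^(−E₀/kT) / Z = 3.00000/3.31454 = 0.9051.

0.9051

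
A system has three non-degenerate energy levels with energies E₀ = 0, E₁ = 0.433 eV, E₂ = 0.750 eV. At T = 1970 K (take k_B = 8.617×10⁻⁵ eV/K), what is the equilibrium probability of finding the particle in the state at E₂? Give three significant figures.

k_BT = 8.617×10⁻⁵ × 1970 K = 0.16975 eV.
Eᵢ/kT = 0, 2.5508, 4.4183.
Z = Σ e^(−Eᵢ/kT) = e^(−0) + e^(−2.5508) + e^(−4.4183) = 1.0000 + 0.078019 + 0.012055 = 1.0901.
P₂ = e^(−E₂/kT) / Z = 0.012055/1.0901 = 0.0111.

0.0111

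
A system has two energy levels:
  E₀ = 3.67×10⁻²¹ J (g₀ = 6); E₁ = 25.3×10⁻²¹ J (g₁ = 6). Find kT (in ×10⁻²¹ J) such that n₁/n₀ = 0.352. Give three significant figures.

n₁/n₀ = (g₁/g₀) exp[−(E₁−E₀)/kT] = 0.352.
⇒ (E₁−E₀)/kT = ln((6/6)/0.352) = ln(2.8409) = 1.0441.
kT = 21.63 ×10⁻²¹ J / 1.0441 = 20.7 ×10⁻²¹ J.

20.7 ×10⁻²¹ J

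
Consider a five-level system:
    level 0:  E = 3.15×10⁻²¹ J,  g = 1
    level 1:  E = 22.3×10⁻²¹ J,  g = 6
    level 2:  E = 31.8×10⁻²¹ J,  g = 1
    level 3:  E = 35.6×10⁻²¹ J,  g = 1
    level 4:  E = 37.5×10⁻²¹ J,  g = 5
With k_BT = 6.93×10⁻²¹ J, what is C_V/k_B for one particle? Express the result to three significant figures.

2.09

Eᵢ/kT = 0.45455, 3.2179, 4.5887, 5.1371, 5.4113.
Z = Σ gᵢe^(−Eᵢ/kT) = 1·e^(−0.45455) + 6·e^(−3.2179) + 1·e^(−4.5887) + 1·e^(−5.1371) + 5·e^(−5.4113) = 0.63473 + 0.24023 + 0.010166 + 0.0058747 + 0.022329 = 0.91333.
⟨E⟩ = 9.5544, ⟨E²⟩ = 191.48.
C_V/k_B = (⟨E²⟩ − ⟨E⟩²)/(kT)² = (191.48 − 91.287)/48.025 = 2.09.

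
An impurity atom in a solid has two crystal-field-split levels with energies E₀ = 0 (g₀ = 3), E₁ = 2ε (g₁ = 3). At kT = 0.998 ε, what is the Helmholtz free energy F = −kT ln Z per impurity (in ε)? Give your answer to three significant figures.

-1.22 ε

Eᵢ/kT = 0, 2.0040.
Z = Σ gᵢe^(−Eᵢ/kT) = 3·e^(−0) + 3·e^(−2.0040) = 3.0000 + 0.40439 = 3.4044.
F = −kT ln Z = −0.998 × ln(3.4044) = −0.998 × 1.2251 = -1.22 ε.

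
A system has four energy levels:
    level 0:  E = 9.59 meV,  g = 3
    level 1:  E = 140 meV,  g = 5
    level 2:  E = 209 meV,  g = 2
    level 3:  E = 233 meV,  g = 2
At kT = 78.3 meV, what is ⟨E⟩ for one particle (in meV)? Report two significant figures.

52 meV

Eᵢ/kT = 0.1225, 1.788, 2.669, 2.976.
Z = Σ gᵢe^(−Eᵢ/kT) = 3·e^(−0.1225) + 5·e^(−1.788) + 2·e^(−2.669) + 2·e^(−2.976) = 2.654 + 0.8365 + 0.1386 + 0.1020 = 3.731.
⟨E⟩ = Σ Eᵢ gᵢe^(−Eᵢ/kT) / Z = (9.59·2.654 + 140·0.8365 + 209·0.1386 + 233·0.1020) / 3.731 = 52 meV.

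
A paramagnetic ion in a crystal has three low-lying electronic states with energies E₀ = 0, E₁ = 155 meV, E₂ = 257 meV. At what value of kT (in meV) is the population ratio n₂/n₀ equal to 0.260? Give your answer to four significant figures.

190.8 meV

n₂/n₀ = exp[−(E₂−E₀)/kT] = 0.260.
⇒ (E₂−E₀)/kT = ln(1/0.260) = ln(3.84615) = 1.34707.
kT = 257 meV / 1.34707 = 190.8 meV.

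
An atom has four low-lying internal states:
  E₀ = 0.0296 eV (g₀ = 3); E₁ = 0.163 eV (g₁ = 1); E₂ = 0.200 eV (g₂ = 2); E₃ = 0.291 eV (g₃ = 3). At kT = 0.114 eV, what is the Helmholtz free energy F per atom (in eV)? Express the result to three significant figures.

-0.130 eV

Eᵢ/kT = 0.25965, 1.4298, 1.7544, 2.5526.
Z = Σ gᵢe^(−Eᵢ/kT) = 3·e^(−0.25965) + 1·e^(−1.4298) + 2·e^(−1.7544) + 3·e^(−2.5526) = 2.3140 + 0.23936 + 0.34602 + 0.23364 = 3.1330.
F = −kT ln Z = −0.114 × ln(3.1330) = −0.114 × 1.1420 = -0.130 eV.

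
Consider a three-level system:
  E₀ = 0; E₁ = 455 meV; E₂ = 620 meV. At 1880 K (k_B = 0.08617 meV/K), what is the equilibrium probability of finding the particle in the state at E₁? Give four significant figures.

k_BT = 0.08617 × 1880 K = 162.000 meV.
Eᵢ/kT = 0, 2.80864, 3.82716.
Z = Σ e^(−Eᵢ/kT) = e^(−0) + e^(−2.80864) + e^(−3.82716) = 1.00000 + 0.0602869 + 0.0217714 = 1.08206.
P₁ = e^(−E₁/kT) / Z = 0.0602869/1.08206 = 0.05571.

0.05571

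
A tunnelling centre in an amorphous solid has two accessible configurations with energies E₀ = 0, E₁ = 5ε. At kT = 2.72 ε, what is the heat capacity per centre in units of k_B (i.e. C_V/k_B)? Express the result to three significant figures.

Eᵢ/kT = 0, 1.8382.
Z = Σ e^(−Eᵢ/kT) = e^(−0) + e^(−1.8382) = 1.0000 + 0.15910 = 1.1591.
⟨E⟩ = 0.68631 ε, ⟨E²⟩ = 3.4315 ε².
C_V/k_B = (⟨E²⟩ − ⟨E⟩²)/(kT)² = (3.4315 − 0.47102)/7.3984 = 0.400.

0.400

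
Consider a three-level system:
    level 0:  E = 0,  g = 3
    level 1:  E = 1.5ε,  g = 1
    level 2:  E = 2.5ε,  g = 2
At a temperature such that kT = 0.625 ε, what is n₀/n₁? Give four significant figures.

33.07

n₀/n₁ = (g₀/g₁) exp[−(E₀−E₁)/kT] = (3/1) × exp(−(-1.5ε)/(0.625ε)) = (3/1) × exp(2.40000) = 33.07.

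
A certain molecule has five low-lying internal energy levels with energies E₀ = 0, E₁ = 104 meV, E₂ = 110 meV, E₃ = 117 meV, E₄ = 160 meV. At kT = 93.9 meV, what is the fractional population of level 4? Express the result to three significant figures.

0.0862

Eᵢ/kT = 0, 1.1076, 1.1715, 1.2460, 1.7039.
Z = Σ e^(−Eᵢ/kT) = e^(−0) + e^(−1.1076) + e^(−1.1715) + e^(−1.2460) + e^(−1.7039) = 1.0000 + 0.33035 + 0.30990 + 0.28765 + 0.18197 = 2.1099.
P₄ = e^(−E₄/kT) / Z = 0.18197/2.1099 = 0.0862.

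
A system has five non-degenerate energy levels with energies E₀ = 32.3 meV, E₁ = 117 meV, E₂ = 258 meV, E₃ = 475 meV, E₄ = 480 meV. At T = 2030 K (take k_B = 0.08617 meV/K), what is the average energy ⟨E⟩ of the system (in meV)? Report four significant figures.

122.2 meV

k_BT = 0.08617 × 2030 K = 174.925 meV.
Eᵢ/kT = 0.184651, 0.668858, 1.47492, 2.71545, 2.74403.
Z = Σ e^(−Eᵢ/kT) = e^(−0.184651) + e^(−0.668858) + e^(−1.47492) + e^(−2.71545) + e^(−2.74403) = 0.831394 + 0.512293 + 0.228797 + 0.0661752 + 0.0643107 = 1.70297.
⟨E⟩ = Σ Eᵢ e^(−Eᵢ/kT) / Z = (32.3·0.831394 + 117·0.512293 + 258·0.228797 + 475·0.0661752 + 480·0.0643107) / 1.70297 = 122.2 meV.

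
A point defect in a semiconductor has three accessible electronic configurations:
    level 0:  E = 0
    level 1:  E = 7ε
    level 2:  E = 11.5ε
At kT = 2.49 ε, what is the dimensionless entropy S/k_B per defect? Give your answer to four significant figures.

0.2682

Eᵢ/kT = 0, 2.81124, 4.61847.
Z = Σ e^(−Eᵢ/kT) = e^(−0) + e^(−2.81124) + e^(−4.61847) = 1.00000 + 0.0601304 + 0.00986788 = 1.07000.
⟨E⟩ = Σ EᵢPᵢ = 0.499433 ε.
S/k_B = ln Z + ⟨E⟩/kT = ln(1.07000) + 0.499433/2.49 = 0.0676586 + 0.200576 = 0.2682.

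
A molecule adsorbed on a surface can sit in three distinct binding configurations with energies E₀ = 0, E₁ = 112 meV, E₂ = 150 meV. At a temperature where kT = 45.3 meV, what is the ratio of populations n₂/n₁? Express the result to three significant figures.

0.432

n₂/n₁ = exp[−(E₂−E₁)/kT] = exp(−(38 meV)/(45.3 meV)) = exp(-0.83885) = 0.432.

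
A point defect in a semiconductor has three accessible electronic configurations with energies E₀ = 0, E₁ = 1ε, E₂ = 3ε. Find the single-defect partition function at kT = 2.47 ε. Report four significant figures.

Z = 1.964

Eᵢ/kT = 0, 0.404858, 1.21457.
Z = Σ e^(−Eᵢ/kT) = e^(−0) + e^(−0.404858) + e^(−1.21457) = 1.00000 + 0.667072 + 0.296838 = 1.96391.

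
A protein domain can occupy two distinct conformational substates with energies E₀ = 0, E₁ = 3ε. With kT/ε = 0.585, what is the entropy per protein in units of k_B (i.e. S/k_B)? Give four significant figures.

0.03613

Eᵢ/kT = 0, 5.12821.
Z = Σ e^(−Eᵢ/kT) = e^(−0) + e^(−5.12821) = 1.00000 + 0.00592716 = 1.00593.
⟨E⟩ = Σ EᵢPᵢ = 0.0176767 ε.
S/k_B = ln Z + ⟨E⟩/kT = ln(1.00593) + 0.0176767/0.585 = 0.00591249 + 0.0302166 = 0.03613.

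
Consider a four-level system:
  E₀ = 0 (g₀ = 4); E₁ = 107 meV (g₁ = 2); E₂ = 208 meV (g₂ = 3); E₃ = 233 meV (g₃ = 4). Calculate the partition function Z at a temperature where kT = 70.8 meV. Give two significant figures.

Z = 4.7

Eᵢ/kT = 0, 1.511, 2.938, 3.291.
Z = Σ gᵢe^(−Eᵢ/kT) = 4·e^(−0) + 2·e^(−1.511) + 3·e^(−2.938) + 4·e^(−3.291) = 4.000 + 0.4414 + 0.1589 + 0.1489 = 4.749.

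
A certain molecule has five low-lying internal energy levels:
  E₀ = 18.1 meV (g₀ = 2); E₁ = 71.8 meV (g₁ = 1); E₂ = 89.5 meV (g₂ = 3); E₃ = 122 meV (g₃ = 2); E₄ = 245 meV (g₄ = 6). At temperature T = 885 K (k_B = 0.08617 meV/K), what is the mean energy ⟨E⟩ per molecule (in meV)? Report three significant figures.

k_BT = 0.08617 × 885 K = 76.260 meV.
Eᵢ/kT = 0.23735, 0.94152, 1.1736, 1.5998, 3.2127.
Z = Σ gᵢe^(−Eᵢ/kT) = 2·e^(−0.23735) + 1·e^(−0.94152) + 3·e^(−1.1736) + 2·e^(−1.5998) + 6·e^(−3.2127) = 1.5774 + 0.39003 + 0.92775 + 0.40387 + 0.24149 = 3.5405.
⟨E⟩ = Σ Eᵢ gᵢe^(−Eᵢ/kT) / Z = (18.1·1.5774 + 71.8·0.39003 + 89.5·0.92775 + 122·0.40387 + 245·0.24149) / 3.5405 = 70.1 meV.

70.1 meV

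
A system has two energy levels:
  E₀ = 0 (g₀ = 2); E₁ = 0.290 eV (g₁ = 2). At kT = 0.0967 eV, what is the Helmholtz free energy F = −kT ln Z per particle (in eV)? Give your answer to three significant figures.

Eᵢ/kT = 0, 2.9990.
Z = Σ gᵢe^(−Eᵢ/kT) = 2·e^(−0) + 2·e^(−2.9990) = 2.0000 + 0.099674 = 2.0997.
F = −kT ln Z = −0.0967 × ln(2.0997) = −0.0967 × 0.74179 = -0.0717 eV.

-0.0717 eV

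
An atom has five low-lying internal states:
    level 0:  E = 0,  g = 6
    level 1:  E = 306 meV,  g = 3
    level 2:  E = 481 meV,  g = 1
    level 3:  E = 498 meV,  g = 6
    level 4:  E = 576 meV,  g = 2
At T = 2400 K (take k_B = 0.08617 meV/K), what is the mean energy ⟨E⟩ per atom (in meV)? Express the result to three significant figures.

80.1 meV

k_BT = 0.08617 × 2400 K = 206.81 meV.
Eᵢ/kT = 0, 1.4796, 2.3258, 2.4080, 2.7852.
Z = Σ gᵢe^(−Eᵢ/kT) = 6·e^(−0) + 3·e^(−1.4796) + 1·e^(−2.3258) + 6·e^(−2.4080) + 2·e^(−2.7852) = 6.0000 + 0.68319 + 0.097705 + 0.53997 + 0.12343 = 7.4443.
⟨E⟩ = Σ Eᵢ gᵢe^(−Eᵢ/kT) / Z = (0·6.0000 + 306·0.68319 + 481·0.097705 + 498·0.53997 + 576·0.12343) / 7.4443 = 80.1 meV.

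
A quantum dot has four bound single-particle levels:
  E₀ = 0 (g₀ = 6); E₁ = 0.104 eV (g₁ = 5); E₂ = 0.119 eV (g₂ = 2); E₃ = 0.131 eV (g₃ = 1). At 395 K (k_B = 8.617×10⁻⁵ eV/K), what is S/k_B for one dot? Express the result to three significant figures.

2.00

k_BT = 8.617×10⁻⁵ × 395 K = 0.034037 eV.
Eᵢ/kT = 0, 3.0555, 3.4962, 3.8488.
Z = Σ gᵢe^(−Eᵢ/kT) = 6·e^(−0) + 5·e^(−3.0555) + 2·e^(−3.4962) + 1·e^(−3.8488) = 6.0000 + 0.23550 + 0.060625 + 0.021305 = 6.3174.
⟨E⟩ = Σ EᵢPᵢ = 0.0054607 eV.
S/k_B = ln Z + ⟨E⟩/kT = ln(6.3174) + 0.0054607/0.034037 = 1.8433 + 0.16043 = 2.00.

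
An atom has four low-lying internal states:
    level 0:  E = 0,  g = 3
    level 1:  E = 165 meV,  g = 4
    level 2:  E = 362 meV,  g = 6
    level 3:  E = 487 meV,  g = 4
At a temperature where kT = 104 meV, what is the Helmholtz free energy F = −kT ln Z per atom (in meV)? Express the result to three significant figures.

-145 meV

Eᵢ/kT = 0, 1.5865, 3.4808, 4.6827.
Z = Σ gᵢe^(−Eᵢ/kT) = 3·e^(−0) + 4·e^(−1.5865) + 6·e^(−3.4808) + 4·e^(−4.6827) = 3.0000 + 0.81856 + 0.18470 + 0.037016 = 4.0403.
F = −kT ln Z = −104 × ln(4.0403) = −104 × 1.3963 = -145 meV.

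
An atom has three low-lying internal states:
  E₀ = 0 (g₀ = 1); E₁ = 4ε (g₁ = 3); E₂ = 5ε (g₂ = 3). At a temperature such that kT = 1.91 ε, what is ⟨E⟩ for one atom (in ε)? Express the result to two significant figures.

Eᵢ/kT = 0, 2.094, 2.618.
Z = Σ gᵢe^(−Eᵢ/kT) = 1·e^(−0) + 3·e^(−2.094) + 3·e^(−2.618) = 1.000 + 0.3696 + 0.2188 = 1.588.
⟨E⟩ = Σ Eᵢ gᵢe^(−Eᵢ/kT) / Z = (0·1.000 + 4·0.3696 + 5·0.2188) / 1.588 = 1.6 ε.

1.6 ε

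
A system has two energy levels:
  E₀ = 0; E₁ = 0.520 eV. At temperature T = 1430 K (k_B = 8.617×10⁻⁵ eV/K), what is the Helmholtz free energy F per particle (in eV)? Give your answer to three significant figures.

k_BT = 8.617×10⁻⁵ × 1430 K = 0.12322 eV.
Eᵢ/kT = 0, 4.2201.
Z = Σ e^(−Eᵢ/kT) = e^(−0) + e^(−4.2201) = 1.0000 + 0.014697 = 1.0147.
F = −kT ln Z = −0.12322 × ln(1.0147) = −0.12322 × 0.014593 = -0.00180 eV.

-0.00180 eV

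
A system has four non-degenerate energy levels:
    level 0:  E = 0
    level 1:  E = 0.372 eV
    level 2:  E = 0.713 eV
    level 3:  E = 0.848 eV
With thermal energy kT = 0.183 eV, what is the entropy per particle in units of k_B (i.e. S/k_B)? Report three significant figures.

Eᵢ/kT = 0, 2.0328, 3.8962, 4.6339.
Z = Σ e^(−Eᵢ/kT) = e^(−0) + e^(−2.0328) + e^(−3.8962) + e^(−4.6339) = 1.0000 + 0.13097 + 0.020319 + 0.0097168 = 1.1610.
⟨E⟩ = Σ EᵢPᵢ = 0.061540 eV.
S/k_B = ln Z + ⟨E⟩/kT = ln(1.1610) + 0.061540/0.183 = 0.14928 + 0.33628 = 0.486.

0.486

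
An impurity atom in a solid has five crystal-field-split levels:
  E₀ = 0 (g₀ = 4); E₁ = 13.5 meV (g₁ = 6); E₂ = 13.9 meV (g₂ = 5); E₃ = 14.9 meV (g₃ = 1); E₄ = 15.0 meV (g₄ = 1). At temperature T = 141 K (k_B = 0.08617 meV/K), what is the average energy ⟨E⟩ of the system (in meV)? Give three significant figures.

7.06 meV

k_BT = 0.08617 × 141 K = 12.150 meV.
Eᵢ/kT = 0, 1.1111, 1.1440, 1.2263, 1.2346.
Z = Σ gᵢe^(−Eᵢ/kT) = 4·e^(−0) + 6·e^(−1.1111) + 5·e^(−1.1440) + 1·e^(−1.2263) + 1·e^(−1.2346) = 4.0000 + 1.9752 + 1.5927 + 0.29338 + 0.29095 = 8.1522.
⟨E⟩ = Σ Eᵢ gᵢe^(−Eᵢ/kT) / Z = (0·4.0000 + 13.5·1.9752 + 13.9·1.5927 + 14.9·0.29338 + 15.0·0.29095) / 8.1522 = 7.06 meV.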